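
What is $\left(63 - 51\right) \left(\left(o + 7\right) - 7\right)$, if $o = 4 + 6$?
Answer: $120$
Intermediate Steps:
$o = 10$
$\left(63 - 51\right) \left(\left(o + 7\right) - 7\right) = \left(63 - 51\right) \left(\left(10 + 7\right) - 7\right) = \left(63 - 51\right) \left(17 - 7\right) = 12 \cdot 10 = 120$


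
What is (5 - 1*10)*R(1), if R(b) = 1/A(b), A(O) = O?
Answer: -5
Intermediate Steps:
R(b) = 1/b
(5 - 1*10)*R(1) = (5 - 1*10)/1 = (5 - 10)*1 = -5*1 = -5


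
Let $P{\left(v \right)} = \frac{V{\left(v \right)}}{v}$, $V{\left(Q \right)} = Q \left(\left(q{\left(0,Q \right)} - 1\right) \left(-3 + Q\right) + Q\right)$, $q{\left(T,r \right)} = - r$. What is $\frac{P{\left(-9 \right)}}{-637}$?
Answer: $\frac{15}{91} \approx 0.16484$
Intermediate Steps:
$V{\left(Q \right)} = Q \left(Q + \left(-1 - Q\right) \left(-3 + Q\right)\right)$ ($V{\left(Q \right)} = Q \left(\left(- Q - 1\right) \left(-3 + Q\right) + Q\right) = Q \left(\left(-1 - Q\right) \left(-3 + Q\right) + Q\right) = Q \left(Q + \left(-1 - Q\right) \left(-3 + Q\right)\right)$)
$P{\left(v \right)} = 3 - v^{2} + 3 v$ ($P{\left(v \right)} = \frac{v \left(3 - v^{2} + 3 v\right)}{v} = 3 - v^{2} + 3 v$)
$\frac{P{\left(-9 \right)}}{-637} = \frac{3 - \left(-9\right)^{2} + 3 \left(-9\right)}{-637} = \left(3 - 81 - 27\right) \left(- \frac{1}{637}\right) = \left(-105\right) \left(- \frac{1}{637}\right) = \frac{15}{91}$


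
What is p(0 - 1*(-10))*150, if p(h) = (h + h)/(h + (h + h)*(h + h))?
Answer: 300/41 ≈ 7.3171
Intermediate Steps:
p(h) = 2*h/(h + 4*h²) (p(h) = (2*h)/(h + (2*h)*(2*h)) = (2*h)/(h + 4*h²) = 2*h/(h + 4*h²))
p(0 - 1*(-10))*150 = (2/(1 + 4*(0 - 1*(-10))))*150 = (2/(1 + 4*(0 + 10)))*150 = (2/(1 + 4*10))*150 = (2/(1 + 40))*150 = (2/41)*150 = 300/41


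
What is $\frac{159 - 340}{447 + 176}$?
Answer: $- \frac{181}{623} \approx -0.29053$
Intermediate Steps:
$\frac{159 - 340}{447 + 176} = - \frac{181}{623}$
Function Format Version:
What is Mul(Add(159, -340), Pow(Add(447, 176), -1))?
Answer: Rational(-181, 623) ≈ -0.29053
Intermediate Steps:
Mul(Add(159, -340), Pow(Add(447, 176), -1)) = Mul(-181, Pow(623, -1)) = Mul(-181, Rational(1, 623)) = Rational(-181, 623)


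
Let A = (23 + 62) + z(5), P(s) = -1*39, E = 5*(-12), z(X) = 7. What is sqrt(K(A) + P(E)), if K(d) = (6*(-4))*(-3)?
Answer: sqrt(33) ≈ 5.7446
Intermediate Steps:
E = -60
P(s) = -39
A = 92 (A = (23 + 62) + 7 = 85 + 7 = 92)
K(d) = 72 (K(d) = -24*(-3) = 72)
sqrt(K(A) + P(E)) = sqrt(72 - 39) = sqrt(33)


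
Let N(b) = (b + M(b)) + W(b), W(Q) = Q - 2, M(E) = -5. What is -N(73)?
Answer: -139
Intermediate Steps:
W(Q) = -2 + Q
N(b) = -7 + 2*b (N(b) = (b - 5) + (-2 + b) = (-5 + b) + (-2 + b) = -7 + 2*b)
-N(73) = -(-7 + 2*73) = -(-7 + 146) = -1*139 = -139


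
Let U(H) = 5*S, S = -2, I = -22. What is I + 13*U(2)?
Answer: -152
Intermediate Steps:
U(H) = -10 (U(H) = 5*(-2) = -10)
I + 13*U(2) = -22 + 13*(-10) = -22 - 130 = -152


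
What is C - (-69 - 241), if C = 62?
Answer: 372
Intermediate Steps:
C - (-69 - 241) = 62 - (-69 - 241) = 62 - 1*(-310) = 62 + 310 = 372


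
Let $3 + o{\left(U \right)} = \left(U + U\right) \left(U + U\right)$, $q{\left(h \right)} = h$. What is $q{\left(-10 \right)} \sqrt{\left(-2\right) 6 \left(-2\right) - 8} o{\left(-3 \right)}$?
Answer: $-1320$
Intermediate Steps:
$o{\left(U \right)} = -3 + 4 U^{2}$ ($o{\left(U \right)} = -3 + \left(U + U\right) \left(U + U\right) = -3 + 2 U 2 U = -3 + 4 U^{2}$)
$q{\left(-10 \right)} \sqrt{\left(-2\right) 6 \left(-2\right) - 8} o{\left(-3 \right)} = - 10 \sqrt{\left(-2\right) 6 \left(-2\right) - 8} \left(-3 + 4 \left(-3\right)^{2}\right) = - 10 \sqrt{\left(-12\right) \left(-2\right) - 8} \left(-3 + 4 \cdot 9\right) = - 10 \sqrt{24 - 8} \left(-3 + 36\right) = - 10 \sqrt{16} \cdot 33 = \left(-10\right) 4 \cdot 33 = \left(-40\right) 33 = -1320$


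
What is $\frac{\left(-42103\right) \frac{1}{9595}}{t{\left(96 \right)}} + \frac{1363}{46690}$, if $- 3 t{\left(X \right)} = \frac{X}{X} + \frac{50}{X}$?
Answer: $\frac{1958815993}{225540070} \approx 8.685$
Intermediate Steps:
$t{\left(X \right)} = - \frac{1}{3} - \frac{50}{3 X}$ ($t{\left(X \right)} = - \frac{\frac{X}{X} + \frac{50}{X}}{3} = - \frac{1 + \frac{50}{X}}{3} = - \frac{1}{3} - \frac{50}{3 X}$)
$\frac{\left(-42103\right) \frac{1}{9595}}{t{\left(96 \right)}} + \frac{1363}{46690} = \frac{\left(-42103\right) \frac{1}{9595}}{\frac{1}{3} \cdot \frac{1}{96} \left(-50 - 96\right)} + \frac{1363}{46690} = \frac{\left(-42103\right) \frac{1}{9595}}{\frac{1}{3} \cdot \frac{1}{96} \left(-50 - 96\right)} + 1363 \cdot \frac{1}{46690} = - \frac{42103}{9595 \cdot \frac{1}{3} \cdot \frac{1}{96} \left(-146\right)} + \frac{47}{1610} = - \frac{42103}{9595 \left(- \frac{73}{144}\right)} + \frac{47}{1610} = \left(- \frac{42103}{9595}\right) \left(- \frac{144}{73}\right) + \frac{47}{1610} = \frac{6062832}{700435} + \frac{47}{1610} = \frac{1958815993}{225540070}$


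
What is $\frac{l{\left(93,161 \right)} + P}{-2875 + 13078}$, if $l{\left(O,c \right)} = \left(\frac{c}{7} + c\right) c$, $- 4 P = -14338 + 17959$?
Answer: $\frac{114875}{40812} \approx 2.8147$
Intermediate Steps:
$P = - \frac{3621}{4}$ ($P = - \frac{-14338 + 17959}{4} = \left(- \frac{1}{4}\right) 3621 = - \frac{3621}{4} \approx -905.25$)
$l{\left(O,c \right)} = \frac{8 c^{2}}{7}$ ($l{\left(O,c \right)} = \left(c \frac{1}{7} + c\right) c = \left(\frac{c}{7} + c\right) c = \frac{8 c}{7} c = \frac{8 c^{2}}{7}$)
$\frac{l{\left(93,161 \right)} + P}{-2875 + 13078} = \frac{\frac{8 \cdot 161^{2}}{7} - \frac{3621}{4}}{-2875 + 13078} = \frac{\frac{8}{7} \cdot 25921 - \frac{3621}{4}}{10203} = \left(29624 - \frac{3621}{4}\right) \frac{1}{10203} = \frac{114875}{4} \cdot \frac{1}{10203} = \frac{114875}{40812}$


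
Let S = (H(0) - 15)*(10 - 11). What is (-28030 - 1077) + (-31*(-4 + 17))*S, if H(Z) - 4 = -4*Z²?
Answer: -33540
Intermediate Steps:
H(Z) = 4 - 4*Z²
S = 11 (S = ((4 - 4*0²) - 15)*(10 - 11) = ((4 - 4*0) - 15)*(-1) = ((4 + 0) - 15)*(-1) = (4 - 15)*(-1) = -11*(-1) = 11)
(-28030 - 1077) + (-31*(-4 + 17))*S = (-28030 - 1077) - 31*(-4 + 17)*11 = -29107 - 31*13*11 = -29107 - 403*11 = -29107 - 4433 = -33540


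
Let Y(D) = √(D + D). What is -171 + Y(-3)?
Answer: -171 + I*√6 ≈ -171.0 + 2.4495*I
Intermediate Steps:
Y(D) = √2*√D (Y(D) = √(2*D) = √2*√D)
-171 + Y(-3) = -171 + √2*√(-3) = -171 + √2*(I*√3) = -171 + I*√6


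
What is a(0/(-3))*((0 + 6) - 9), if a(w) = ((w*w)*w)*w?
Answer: 0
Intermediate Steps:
a(w) = w⁴ (a(w) = (w²*w)*w = w³*w = w⁴)
a(0/(-3))*((0 + 6) - 9) = (0/(-3))⁴*((0 + 6) - 9) = (0*(-⅓))⁴*(6 - 9) = 0⁴*(-3) = 0*(-3) = 0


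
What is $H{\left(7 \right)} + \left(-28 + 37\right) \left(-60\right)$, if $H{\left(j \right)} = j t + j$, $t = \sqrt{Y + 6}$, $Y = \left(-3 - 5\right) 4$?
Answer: $-533 + 7 i \sqrt{26} \approx -533.0 + 35.693 i$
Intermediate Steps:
$Y = -32$ ($Y = \left(-8\right) 4 = -32$)
$t = i \sqrt{26}$ ($t = \sqrt{-32 + 6} = \sqrt{-26} = i \sqrt{26} \approx 5.099 i$)
$H{\left(j \right)} = j + i j \sqrt{26}$ ($H{\left(j \right)} = j i \sqrt{26} + j = i j \sqrt{26} + j = j + i j \sqrt{26}$)
$H{\left(7 \right)} + \left(-28 + 37\right) \left(-60\right) = 7 \left(1 + i \sqrt{26}\right) + \left(-28 + 37\right) \left(-60\right) = \left(7 + 7 i \sqrt{26}\right) + 9 \left(-60\right) = \left(7 + 7 i \sqrt{26}\right) - 540 = -533 + 7 i \sqrt{26}$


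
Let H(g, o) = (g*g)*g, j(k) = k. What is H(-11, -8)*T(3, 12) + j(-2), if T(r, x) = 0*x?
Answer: -2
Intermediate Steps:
T(r, x) = 0
H(g, o) = g**3 (H(g, o) = g**2*g = g**3)
H(-11, -8)*T(3, 12) + j(-2) = (-11)**3*0 - 2 = -1331*0 - 2 = 0 - 2 = -2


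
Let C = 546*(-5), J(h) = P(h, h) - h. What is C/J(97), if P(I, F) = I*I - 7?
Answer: -546/1861 ≈ -0.29339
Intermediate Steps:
P(I, F) = -7 + I² (P(I, F) = I² - 7 = -7 + I²)
J(h) = -7 + h² - h (J(h) = (-7 + h²) - h = -7 + h² - h)
C = -2730
C/J(97) = -2730/(-7 + 97² - 1*97) = -2730/(-7 + 9409 - 97) = -2730/9305 = -2730*1/9305 = -546/1861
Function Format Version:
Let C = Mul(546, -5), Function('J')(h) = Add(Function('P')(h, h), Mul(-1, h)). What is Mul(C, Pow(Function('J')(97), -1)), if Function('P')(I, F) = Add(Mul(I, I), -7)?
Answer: Rational(-546, 1861) ≈ -0.29339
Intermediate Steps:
Function('P')(I, F) = Add(-7, Pow(I, 2)) (Function('P')(I, F) = Add(Pow(I, 2), -7) = Add(-7, Pow(I, 2)))
Function('J')(h) = Add(-7, Pow(h, 2), Mul(-1, h)) (Function('J')(h) = Add(Add(-7, Pow(h, 2)), Mul(-1, h)) = Add(-7, Pow(h, 2), Mul(-1, h)))
C = -2730
Mul(C, Pow(Function('J')(97), -1)) = Mul(-2730, Pow(Add(-7, Pow(97, 2), Mul(-1, 97)), -1)) = Mul(-2730, Pow(Add(-7, 9409, -97), -1)) = Mul(-2730, Pow(9305, -1)) = Mul(-2730, Rational(1, 9305)) = Rational(-546, 1861)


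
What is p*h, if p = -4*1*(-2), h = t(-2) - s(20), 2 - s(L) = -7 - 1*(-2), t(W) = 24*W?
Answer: -440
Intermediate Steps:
s(L) = 7 (s(L) = 2 - (-7 - 1*(-2)) = 2 - (-7 + 2) = 2 - 1*(-5) = 2 + 5 = 7)
h = -55 (h = 24*(-2) - 1*7 = -48 - 7 = -55)
p = 8 (p = -4*(-2) = 8)
p*h = 8*(-55) = -440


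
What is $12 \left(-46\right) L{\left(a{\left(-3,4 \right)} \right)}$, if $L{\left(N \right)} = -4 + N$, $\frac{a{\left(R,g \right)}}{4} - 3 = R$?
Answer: $2208$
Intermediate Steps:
$a{\left(R,g \right)} = 12 + 4 R$
$12 \left(-46\right) L{\left(a{\left(-3,4 \right)} \right)} = 12 \left(-46\right) \left(-4 + \left(12 + 4 \left(-3\right)\right)\right) = - 552 \left(-4 + \left(12 - 12\right)\right) = - 552 \left(-4 + 0\right) = \left(-552\right) \left(-4\right) = 2208$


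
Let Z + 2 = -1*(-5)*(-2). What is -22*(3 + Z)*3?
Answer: 594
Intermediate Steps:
Z = -12 (Z = -2 - 1*(-5)*(-2) = -2 + 5*(-2) = -2 - 10 = -12)
-22*(3 + Z)*3 = -22*(3 - 12)*3 = -(-198)*3 = -22*(-27) = 594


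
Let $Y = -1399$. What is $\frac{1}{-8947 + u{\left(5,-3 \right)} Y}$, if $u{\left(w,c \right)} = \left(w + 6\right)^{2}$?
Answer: $- \frac{1}{178226} \approx -5.6109 \cdot 10^{-6}$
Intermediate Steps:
$u{\left(w,c \right)} = \left(6 + w\right)^{2}$
$\frac{1}{-8947 + u{\left(5,-3 \right)} Y} = \frac{1}{-8947 + \left(6 + 5\right)^{2} \left(-1399\right)} = \frac{1}{-8947 + 11^{2} \left(-1399\right)} = \frac{1}{-8947 + 121 \left(-1399\right)} = \frac{1}{-8947 - 169279} = \frac{1}{-178226} = - \frac{1}{178226}$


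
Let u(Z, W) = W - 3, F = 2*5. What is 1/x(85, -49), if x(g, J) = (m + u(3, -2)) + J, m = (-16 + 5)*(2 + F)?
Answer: -1/186 ≈ -0.0053763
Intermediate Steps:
F = 10
u(Z, W) = -3 + W
m = -132 (m = (-16 + 5)*(2 + 10) = -11*12 = -132)
x(g, J) = -137 + J (x(g, J) = (-132 + (-3 - 2)) + J = (-132 - 5) + J = -137 + J)
1/x(85, -49) = 1/(-137 - 49) = 1/(-186) = -1/186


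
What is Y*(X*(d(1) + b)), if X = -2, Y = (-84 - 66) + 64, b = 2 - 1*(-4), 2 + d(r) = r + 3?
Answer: 1376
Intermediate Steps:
d(r) = 1 + r (d(r) = -2 + (r + 3) = -2 + (3 + r) = 1 + r)
b = 6 (b = 2 + 4 = 6)
Y = -86 (Y = -150 + 64 = -86)
Y*(X*(d(1) + b)) = -(-172)*((1 + 1) + 6) = -(-172)*(2 + 6) = -(-172)*8 = -86*(-16) = 1376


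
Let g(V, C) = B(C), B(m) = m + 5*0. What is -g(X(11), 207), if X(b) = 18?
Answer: -207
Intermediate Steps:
B(m) = m (B(m) = m + 0 = m)
g(V, C) = C
-g(X(11), 207) = -1*207 = -207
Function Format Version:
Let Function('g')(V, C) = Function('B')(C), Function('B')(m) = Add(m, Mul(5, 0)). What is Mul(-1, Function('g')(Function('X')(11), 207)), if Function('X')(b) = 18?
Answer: -207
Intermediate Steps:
Function('B')(m) = m (Function('B')(m) = Add(m, 0) = m)
Function('g')(V, C) = C
Mul(-1, Function('g')(Function('X')(11), 207)) = Mul(-1, 207) = -207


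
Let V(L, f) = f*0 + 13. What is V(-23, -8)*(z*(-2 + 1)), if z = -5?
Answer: 65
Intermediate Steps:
V(L, f) = 13 (V(L, f) = 0 + 13 = 13)
V(-23, -8)*(z*(-2 + 1)) = 13*(-5*(-2 + 1)) = 13*(-5*(-1)) = 13*5 = 65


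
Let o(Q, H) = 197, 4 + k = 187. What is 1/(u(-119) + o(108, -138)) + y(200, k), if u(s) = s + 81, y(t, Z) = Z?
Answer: 29098/159 ≈ 183.01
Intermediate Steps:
k = 183 (k = -4 + 187 = 183)
u(s) = 81 + s
1/(u(-119) + o(108, -138)) + y(200, k) = 1/((81 - 119) + 197) + 183 = 1/(-38 + 197) + 183 = 1/159 + 183 = 29098/159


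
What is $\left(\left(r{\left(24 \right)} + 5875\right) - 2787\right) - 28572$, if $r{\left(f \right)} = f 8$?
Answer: $-25292$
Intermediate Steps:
$r{\left(f \right)} = 8 f$
$\left(\left(r{\left(24 \right)} + 5875\right) - 2787\right) - 28572 = \left(\left(8 \cdot 24 + 5875\right) - 2787\right) - 28572 = \left(\left(192 + 5875\right) - 2787\right) - 28572 = \left(6067 - 2787\right) - 28572 = 3280 - 28572 = -25292$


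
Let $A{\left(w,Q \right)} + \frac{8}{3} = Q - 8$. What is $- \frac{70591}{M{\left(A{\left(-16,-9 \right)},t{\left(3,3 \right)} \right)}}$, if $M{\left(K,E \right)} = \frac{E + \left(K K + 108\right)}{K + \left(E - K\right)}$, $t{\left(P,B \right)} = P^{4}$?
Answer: $- \frac{51460839}{5182} \approx -9930.7$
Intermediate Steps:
$A{\left(w,Q \right)} = - \frac{32}{3} + Q$ ($A{\left(w,Q \right)} = - \frac{8}{3} + \left(Q - 8\right) = - \frac{8}{3} + \left(-8 + Q\right) = - \frac{32}{3} + Q$)
$M{\left(K,E \right)} = \frac{108 + E + K^{2}}{E}$ ($M{\left(K,E \right)} = \frac{E + \left(K^{2} + 108\right)}{E} = \frac{E + \left(108 + K^{2}\right)}{E} = \frac{108 + E + K^{2}}{E}$)
$- \frac{70591}{M{\left(A{\left(-16,-9 \right)},t{\left(3,3 \right)} \right)}} = - \frac{70591}{\frac{1}{3^{4}} \left(108 + 3^{4} + \left(- \frac{32}{3} - 9\right)^{2}\right)} = - \frac{70591}{\frac{1}{81} \left(108 + 81 + \left(- \frac{59}{3}\right)^{2}\right)} = - \frac{70591}{\frac{1}{81} \left(108 + 81 + \frac{3481}{9}\right)} = - \frac{70591}{\frac{1}{81} \cdot \frac{5182}{9}} = - \frac{70591}{\frac{5182}{729}} = \left(-70591\right) \frac{729}{5182} = - \frac{51460839}{5182}$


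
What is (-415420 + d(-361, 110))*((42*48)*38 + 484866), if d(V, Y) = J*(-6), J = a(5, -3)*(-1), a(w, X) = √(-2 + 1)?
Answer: -233247529080 + 3368844*I ≈ -2.3325e+11 + 3.3688e+6*I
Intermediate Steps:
a(w, X) = I (a(w, X) = √(-1) = I)
J = -I (J = I*(-1) = -I ≈ -1.0*I)
d(V, Y) = 6*I (d(V, Y) = -I*(-6) = 6*I)
(-415420 + d(-361, 110))*((42*48)*38 + 484866) = (-415420 + 6*I)*((42*48)*38 + 484866) = (-415420 + 6*I)*(2016*38 + 484866) = (-415420 + 6*I)*(76608 + 484866) = (-415420 + 6*I)*561474 = -233247529080 + 3368844*I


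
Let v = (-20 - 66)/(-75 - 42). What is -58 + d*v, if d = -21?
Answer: -2864/39 ≈ -73.436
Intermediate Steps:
v = 86/117 (v = -86/(-117) = -86*(-1/117) = 86/117 ≈ 0.73504)
-58 + d*v = -58 - 21*86/117 = -58 - 602/39 = -2864/39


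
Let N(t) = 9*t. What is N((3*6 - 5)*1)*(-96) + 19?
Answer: -11213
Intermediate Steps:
N((3*6 - 5)*1)*(-96) + 19 = (9*((3*6 - 5)*1))*(-96) + 19 = (9*((18 - 5)*1))*(-96) + 19 = (9*(13*1))*(-96) + 19 = (9*13)*(-96) + 19 = 117*(-96) + 19 = -11232 + 19 = -11213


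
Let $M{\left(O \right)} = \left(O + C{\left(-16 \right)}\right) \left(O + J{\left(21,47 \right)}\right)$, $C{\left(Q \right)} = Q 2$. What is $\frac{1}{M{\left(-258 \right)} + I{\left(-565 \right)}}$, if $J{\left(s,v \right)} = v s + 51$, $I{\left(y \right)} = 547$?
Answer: $- \frac{1}{225653} \approx -4.4316 \cdot 10^{-6}$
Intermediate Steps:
$C{\left(Q \right)} = 2 Q$
$J{\left(s,v \right)} = 51 + s v$ ($J{\left(s,v \right)} = s v + 51 = 51 + s v$)
$M{\left(O \right)} = \left(-32 + O\right) \left(1038 + O\right)$ ($M{\left(O \right)} = \left(O + 2 \left(-16\right)\right) \left(O + \left(51 + 21 \cdot 47\right)\right) = \left(O - 32\right) \left(O + \left(51 + 987\right)\right) = \left(-32 + O\right) \left(O + 1038\right) = \left(-32 + O\right) \left(1038 + O\right)$)
$\frac{1}{M{\left(-258 \right)} + I{\left(-565 \right)}} = \frac{1}{\left(-33216 + \left(-258\right)^{2} + 1006 \left(-258\right)\right) + 547} = \frac{1}{\left(-33216 + 66564 - 259548\right) + 547} = \frac{1}{-226200 + 547} = \frac{1}{-225653} = - \frac{1}{225653}$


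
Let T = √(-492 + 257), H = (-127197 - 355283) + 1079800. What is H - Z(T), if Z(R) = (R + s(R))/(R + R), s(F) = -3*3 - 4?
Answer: 1194639/2 - 13*I*√235/470 ≈ 5.9732e+5 - 0.42401*I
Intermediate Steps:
H = 597320 (H = -482480 + 1079800 = 597320)
s(F) = -13 (s(F) = -9 - 4 = -13)
T = I*√235 (T = √(-235) = I*√235 ≈ 15.33*I)
Z(R) = (-13 + R)/(2*R) (Z(R) = (R - 13)/(R + R) = (-13 + R)/((2*R)) = (-13 + R)*(1/(2*R)) = (-13 + R)/(2*R))
H - Z(T) = 597320 - (-13 + I*√235)/(2*(I*√235)) = 597320 - (-I*√235/235)*(-13 + I*√235)/2 = 597320 - (-1)*I*√235*(-13 + I*√235)/470 = 597320 + I*√235*(-13 + I*√235)/470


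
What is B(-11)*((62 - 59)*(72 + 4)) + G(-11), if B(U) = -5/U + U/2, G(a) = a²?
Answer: -11323/11 ≈ -1029.4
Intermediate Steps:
B(U) = U/2 - 5/U (B(U) = -5/U + U*(½) = -5/U + U/2 = U/2 - 5/U)
B(-11)*((62 - 59)*(72 + 4)) + G(-11) = ((½)*(-11) - 5/(-11))*((62 - 59)*(72 + 4)) + (-11)² = (-11/2 - 5*(-1/11))*(3*76) + 121 = (-11/2 + 5/11)*228 + 121 = -111/22*228 + 121 = -12654/11 + 121 = -11323/11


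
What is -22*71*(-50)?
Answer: 78100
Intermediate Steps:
-22*71*(-50) = -1562*(-50) = 78100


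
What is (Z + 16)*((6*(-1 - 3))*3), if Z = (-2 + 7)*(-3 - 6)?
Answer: 2088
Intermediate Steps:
Z = -45 (Z = 5*(-9) = -45)
(Z + 16)*((6*(-1 - 3))*3) = (-45 + 16)*((6*(-1 - 3))*3) = -29*6*(-4)*3 = -(-696)*3 = -29*(-72) = 2088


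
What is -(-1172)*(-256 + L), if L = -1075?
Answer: -1559932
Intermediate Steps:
-(-1172)*(-256 + L) = -(-1172)*(-256 - 1075) = -(-1172)*(-1331) = -1*1559932 = -1559932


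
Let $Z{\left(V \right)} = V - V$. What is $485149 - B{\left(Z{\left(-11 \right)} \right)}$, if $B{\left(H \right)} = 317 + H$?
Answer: $484832$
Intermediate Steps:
$Z{\left(V \right)} = 0$
$485149 - B{\left(Z{\left(-11 \right)} \right)} = 485149 - \left(317 + 0\right) = 485149 - 317 = 484832$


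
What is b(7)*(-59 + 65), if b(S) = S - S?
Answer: 0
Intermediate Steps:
b(S) = 0
b(7)*(-59 + 65) = 0*(-59 + 65) = 0*6 = 0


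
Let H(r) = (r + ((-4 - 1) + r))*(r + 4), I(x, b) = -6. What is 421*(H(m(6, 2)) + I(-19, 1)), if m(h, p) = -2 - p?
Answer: -2526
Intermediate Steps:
H(r) = (-5 + 2*r)*(4 + r) (H(r) = (r + (-5 + r))*(4 + r) = (-5 + 2*r)*(4 + r))
421*(H(m(6, 2)) + I(-19, 1)) = 421*((-20 + 2*(-2 - 1*2)² + 3*(-2 - 1*2)) - 6) = 421*((-20 + 2*(-2 - 2)² + 3*(-2 - 2)) - 6) = 421*((-20 + 2*(-4)² + 3*(-4)) - 6) = 421*((-20 + 2*16 - 12) - 6) = 421*((-20 + 32 - 12) - 6) = 421*(0 - 6) = 421*(-6) = -2526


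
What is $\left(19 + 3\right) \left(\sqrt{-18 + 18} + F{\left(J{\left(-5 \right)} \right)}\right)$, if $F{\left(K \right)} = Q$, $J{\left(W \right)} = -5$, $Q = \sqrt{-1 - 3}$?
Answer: $44 i \approx 44.0 i$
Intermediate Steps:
$Q = 2 i$ ($Q = \sqrt{-4} = 2 i \approx 2.0 i$)
$F{\left(K \right)} = 2 i$
$\left(19 + 3\right) \left(\sqrt{-18 + 18} + F{\left(J{\left(-5 \right)} \right)}\right) = \left(19 + 3\right) \left(\sqrt{-18 + 18} + 2 i\right) = 22 \left(\sqrt{0} + 2 i\right) = 22 \left(0 + 2 i\right) = 22 \cdot 2 i = 44 i$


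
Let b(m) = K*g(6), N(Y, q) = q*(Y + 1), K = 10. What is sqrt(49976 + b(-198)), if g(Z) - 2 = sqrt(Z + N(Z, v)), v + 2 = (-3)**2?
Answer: sqrt(49996 + 10*sqrt(55)) ≈ 223.76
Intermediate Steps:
v = 7 (v = -2 + (-3)**2 = -2 + 9 = 7)
N(Y, q) = q*(1 + Y)
g(Z) = 2 + sqrt(7 + 8*Z) (g(Z) = 2 + sqrt(Z + 7*(1 + Z)) = 2 + sqrt(Z + (7 + 7*Z)) = 2 + sqrt(7 + 8*Z))
b(m) = 20 + 10*sqrt(55) (b(m) = 10*(2 + sqrt(7 + 8*6)) = 10*(2 + sqrt(7 + 48)) = 10*(2 + sqrt(55)) = 20 + 10*sqrt(55))
sqrt(49976 + b(-198)) = sqrt(49976 + (20 + 10*sqrt(55))) = sqrt(49996 + 10*sqrt(55))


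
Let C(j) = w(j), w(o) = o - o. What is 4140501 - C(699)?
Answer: 4140501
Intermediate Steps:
w(o) = 0
C(j) = 0
4140501 - C(699) = 4140501 - 1*0 = 4140501 + 0 = 4140501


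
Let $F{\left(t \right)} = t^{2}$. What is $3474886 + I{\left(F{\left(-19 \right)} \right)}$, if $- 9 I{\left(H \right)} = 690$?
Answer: $\frac{10424428}{3} \approx 3.4748 \cdot 10^{6}$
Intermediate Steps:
$I{\left(H \right)} = - \frac{230}{3}$ ($I{\left(H \right)} = \left(- \frac{1}{9}\right) 690 = - \frac{230}{3}$)
$3474886 + I{\left(F{\left(-19 \right)} \right)} = 3474886 - \frac{230}{3} = \frac{10424428}{3}$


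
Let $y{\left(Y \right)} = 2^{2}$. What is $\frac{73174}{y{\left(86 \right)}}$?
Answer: $\frac{36587}{2} \approx 18294.0$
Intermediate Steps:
$y{\left(Y \right)} = 4$
$\frac{73174}{y{\left(86 \right)}} = \frac{73174}{4} = 73174 \cdot \frac{1}{4} = \frac{36587}{2}$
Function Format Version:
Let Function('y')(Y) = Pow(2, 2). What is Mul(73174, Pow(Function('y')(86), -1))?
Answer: Rational(36587, 2) ≈ 18294.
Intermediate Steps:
Function('y')(Y) = 4
Mul(73174, Pow(Function('y')(86), -1)) = Mul(73174, Pow(4, -1)) = Mul(73174, Rational(1, 4)) = Rational(36587, 2)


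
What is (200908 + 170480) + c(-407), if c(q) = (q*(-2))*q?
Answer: 40090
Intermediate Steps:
c(q) = -2*q² (c(q) = (-2*q)*q = -2*q²)
(200908 + 170480) + c(-407) = (200908 + 170480) - 2*(-407)² = 371388 - 2*165649 = 371388 - 331298 = 40090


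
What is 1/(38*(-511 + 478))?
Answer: -1/1254 ≈ -0.00079745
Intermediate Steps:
1/(38*(-511 + 478)) = (1/38)/(-33) = (1/38)*(-1/33) = -1/1254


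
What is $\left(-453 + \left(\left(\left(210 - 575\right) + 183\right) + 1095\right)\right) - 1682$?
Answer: $-1222$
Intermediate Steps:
$\left(-453 + \left(\left(\left(210 - 575\right) + 183\right) + 1095\right)\right) - 1682 = \left(-453 + \left(\left(-365 + 183\right) + 1095\right)\right) - 1682 = \left(-453 + \left(-182 + 1095\right)\right) - 1682 = \left(-453 + 913\right) - 1682 = 460 - 1682 = -1222$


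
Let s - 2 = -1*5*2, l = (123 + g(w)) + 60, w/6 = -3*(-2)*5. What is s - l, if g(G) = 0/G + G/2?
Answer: -281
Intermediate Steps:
w = 180 (w = 6*(-3*(-2)*5) = 6*(6*5) = 6*30 = 180)
g(G) = G/2 (g(G) = 0 + G*(½) = 0 + G/2 = G/2)
l = 273 (l = (123 + (½)*180) + 60 = (123 + 90) + 60 = 213 + 60 = 273)
s = -8 (s = 2 - 1*5*2 = 2 - 5*2 = 2 - 10 = -8)
s - l = -8 - 1*273 = -8 - 273 = -281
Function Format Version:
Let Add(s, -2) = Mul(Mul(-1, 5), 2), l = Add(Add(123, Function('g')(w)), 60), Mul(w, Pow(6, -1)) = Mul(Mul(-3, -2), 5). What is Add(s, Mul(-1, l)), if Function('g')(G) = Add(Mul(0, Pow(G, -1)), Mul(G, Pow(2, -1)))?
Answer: -281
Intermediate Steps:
w = 180 (w = Mul(6, Mul(Mul(-3, -2), 5)) = Mul(6, Mul(6, 5)) = Mul(6, 30) = 180)
Function('g')(G) = Mul(Rational(1, 2), G) (Function('g')(G) = Add(0, Mul(G, Rational(1, 2))) = Add(0, Mul(Rational(1, 2), G)) = Mul(Rational(1, 2), G))
l = 273 (l = Add(Add(123, Mul(Rational(1, 2), 180)), 60) = Add(Add(123, 90), 60) = Add(213, 60) = 273)
s = -8 (s = Add(2, Mul(Mul(-1, 5), 2)) = Add(2, Mul(-5, 2)) = Add(2, -10) = -8)
Add(s, Mul(-1, l)) = Add(-8, Mul(-1, 273)) = Add(-8, -273) = -281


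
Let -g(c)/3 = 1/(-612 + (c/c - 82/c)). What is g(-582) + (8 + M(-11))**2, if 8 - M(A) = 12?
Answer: 2845033/177760 ≈ 16.005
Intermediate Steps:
g(c) = -3/(-611 - 82/c) (g(c) = -3/(-612 + (c/c - 82/c)) = -3/(-612 + (1 - 82/c)) = -3/(-611 - 82/c))
M(A) = -4 (M(A) = 8 - 1*12 = 8 - 12 = -4)
g(-582) + (8 + M(-11))**2 = 3*(-582)/(82 + 611*(-582)) + (8 - 4)**2 = 3*(-582)/(82 - 355602) + 4**2 = 3*(-582)/(-355520) + 16 = 3*(-582)*(-1/355520) + 16 = 873/177760 + 16 = 2845033/177760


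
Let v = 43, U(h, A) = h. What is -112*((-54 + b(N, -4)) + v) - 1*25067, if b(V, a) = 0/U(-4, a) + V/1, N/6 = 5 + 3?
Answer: -29211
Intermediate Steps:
N = 48 (N = 6*(5 + 3) = 6*8 = 48)
b(V, a) = V (b(V, a) = 0/(-4) + V/1 = 0*(-1/4) + V*1 = 0 + V = V)
-112*((-54 + b(N, -4)) + v) - 1*25067 = -112*((-54 + 48) + 43) - 1*25067 = -112*(-6 + 43) - 25067 = -112*37 - 25067 = -4144 - 25067 = -29211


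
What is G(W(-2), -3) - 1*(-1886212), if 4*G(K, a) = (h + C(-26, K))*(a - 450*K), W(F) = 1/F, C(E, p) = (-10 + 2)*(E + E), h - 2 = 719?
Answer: 3898631/2 ≈ 1.9493e+6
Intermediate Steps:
h = 721 (h = 2 + 719 = 721)
C(E, p) = -16*E
G(K, a) = -255825*K/2 + 1137*a/4 (G(K, a) = ((721 - 16*(-26))*(a - 450*K))/4 = ((721 + 416)*(a - 450*K))/4 = (1137*(a - 450*K))/4 = (-511650*K + 1137*a)/4 = -255825*K/2 + 1137*a/4)
G(W(-2), -3) - 1*(-1886212) = (-255825/2/(-2) + (1137/4)*(-3)) - 1*(-1886212) = (-255825/2*(-½) - 3411/4) + 1886212 = (255825/4 - 3411/4) + 1886212 = 126207/2 + 1886212 = 3898631/2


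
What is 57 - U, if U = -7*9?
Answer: 120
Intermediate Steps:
U = -63
57 - U = 57 - 1*(-63) = 57 + 63 = 120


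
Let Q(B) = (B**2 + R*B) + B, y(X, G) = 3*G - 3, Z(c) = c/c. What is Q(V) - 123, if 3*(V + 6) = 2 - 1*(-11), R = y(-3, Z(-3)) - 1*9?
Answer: -962/9 ≈ -106.89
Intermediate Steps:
Z(c) = 1
y(X, G) = -3 + 3*G
R = -9 (R = (-3 + 3*1) - 1*9 = (-3 + 3) - 9 = 0 - 9 = -9)
V = -5/3 (V = -6 + (2 - 1*(-11))/3 = -6 + (2 + 11)/3 = -6 + (1/3)*13 = -6 + 13/3 = -5/3 ≈ -1.6667)
Q(B) = B**2 - 8*B (Q(B) = (B**2 - 9*B) + B = B**2 - 8*B)
Q(V) - 123 = -5*(-8 - 5/3)/3 - 123 = -5/3*(-29/3) - 123 = 145/9 - 123 = -962/9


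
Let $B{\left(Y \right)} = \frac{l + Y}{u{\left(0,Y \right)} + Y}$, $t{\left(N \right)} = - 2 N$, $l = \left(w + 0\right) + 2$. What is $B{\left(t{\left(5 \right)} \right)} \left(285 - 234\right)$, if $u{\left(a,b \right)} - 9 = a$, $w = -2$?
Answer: $510$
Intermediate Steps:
$u{\left(a,b \right)} = 9 + a$
$l = 0$ ($l = \left(-2 + 0\right) + 2 = -2 + 2 = 0$)
$B{\left(Y \right)} = \frac{Y}{9 + Y}$ ($B{\left(Y \right)} = \frac{0 + Y}{\left(9 + 0\right) + Y} = \frac{Y}{9 + Y}$)
$B{\left(t{\left(5 \right)} \right)} \left(285 - 234\right) = \frac{\left(-2\right) 5}{9 - 10} \left(285 - 234\right) = - \frac{10}{9 - 10} \cdot 51 = - \frac{10}{-1} \cdot 51 = \left(-10\right) \left(-1\right) 51 = 10 \cdot 51 = 510$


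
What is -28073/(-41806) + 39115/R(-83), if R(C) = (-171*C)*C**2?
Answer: 2746489014811/4087605772062 ≈ 0.67191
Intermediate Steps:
R(C) = -171*C**3
-28073/(-41806) + 39115/R(-83) = -28073/(-41806) + 39115/((-171*(-83)**3)) = -28073*(-1/41806) + 39115/((-171*(-571787))) = 28073/41806 + 39115/97775577 = 2746489014811/4087605772062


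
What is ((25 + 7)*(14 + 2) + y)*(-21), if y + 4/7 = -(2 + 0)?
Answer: -10698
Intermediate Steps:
y = -18/7 (y = -4/7 - (2 + 0) = -4/7 - 1*2 = -4/7 - 2 = -18/7 ≈ -2.5714)
((25 + 7)*(14 + 2) + y)*(-21) = ((25 + 7)*(14 + 2) - 18/7)*(-21) = (32*16 - 18/7)*(-21) = (512 - 18/7)*(-21) = (3566/7)*(-21) = -10698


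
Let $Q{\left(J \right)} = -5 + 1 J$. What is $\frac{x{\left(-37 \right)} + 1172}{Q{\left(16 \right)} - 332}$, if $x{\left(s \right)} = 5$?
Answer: $- \frac{11}{3} \approx -3.6667$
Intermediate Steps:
$Q{\left(J \right)} = -5 + J$
$\frac{x{\left(-37 \right)} + 1172}{Q{\left(16 \right)} - 332} = \frac{5 + 1172}{\left(-5 + 16\right) - 332} = \frac{1177}{11 - 332} = \frac{1177}{-321} = 1177 \left(- \frac{1}{321}\right) = - \frac{11}{3}$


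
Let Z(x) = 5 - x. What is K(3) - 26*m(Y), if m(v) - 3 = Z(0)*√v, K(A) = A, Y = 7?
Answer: -75 - 130*√7 ≈ -418.95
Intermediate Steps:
m(v) = 3 + 5*√v (m(v) = 3 + (5 - 1*0)*√v = 3 + (5 + 0)*√v = 3 + 5*√v)
K(3) - 26*m(Y) = 3 - 26*(3 + 5*√7) = 3 + (-78 - 130*√7) = -75 - 130*√7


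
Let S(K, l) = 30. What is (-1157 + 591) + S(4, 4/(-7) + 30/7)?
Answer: -536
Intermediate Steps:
(-1157 + 591) + S(4, 4/(-7) + 30/7) = (-1157 + 591) + 30 = -566 + 30 = -536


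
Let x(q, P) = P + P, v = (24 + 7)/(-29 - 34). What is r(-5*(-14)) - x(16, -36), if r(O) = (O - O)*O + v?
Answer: 4505/63 ≈ 71.508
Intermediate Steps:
v = -31/63 (v = 31/(-63) = 31*(-1/63) = -31/63 ≈ -0.49206)
x(q, P) = 2*P
r(O) = -31/63 (r(O) = (O - O)*O - 31/63 = 0*O - 31/63 = 0 - 31/63 = -31/63)
r(-5*(-14)) - x(16, -36) = -31/63 - 2*(-36) = -31/63 - 1*(-72) = -31/63 + 72 = 4505/63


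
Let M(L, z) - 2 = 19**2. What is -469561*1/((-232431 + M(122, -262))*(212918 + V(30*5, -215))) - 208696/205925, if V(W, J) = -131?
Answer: -10305531650226211/10168793445282300 ≈ -1.0134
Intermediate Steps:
M(L, z) = 363 (M(L, z) = 2 + 19**2 = 2 + 361 = 363)
-469561*1/((-232431 + M(122, -262))*(212918 + V(30*5, -215))) - 208696/205925 = -469561*1/((-232431 + 363)*(212918 - 131)) - 208696/205925 = -469561/((-232068*212787)) - 208696*1/205925 = -469561/(-49381053516) - 208696/205925 = -469561*(-1/49381053516) - 208696/205925 = 469561/49381053516 - 208696/205925 = -10305531650226211/10168793445282300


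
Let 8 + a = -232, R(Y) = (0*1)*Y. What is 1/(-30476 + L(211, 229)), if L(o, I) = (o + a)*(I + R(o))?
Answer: -1/37117 ≈ -2.6942e-5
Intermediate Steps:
R(Y) = 0 (R(Y) = 0*Y = 0)
a = -240 (a = -8 - 232 = -240)
L(o, I) = I*(-240 + o) (L(o, I) = (o - 240)*(I + 0) = (-240 + o)*I = I*(-240 + o))
1/(-30476 + L(211, 229)) = 1/(-30476 + 229*(-240 + 211)) = 1/(-30476 + 229*(-29)) = 1/(-30476 - 6641) = 1/(-37117) = -1/37117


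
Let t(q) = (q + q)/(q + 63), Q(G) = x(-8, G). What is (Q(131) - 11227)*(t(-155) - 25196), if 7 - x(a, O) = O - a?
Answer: 13163502099/46 ≈ 2.8616e+8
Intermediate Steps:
x(a, O) = 7 + a - O (x(a, O) = 7 - (O - a) = 7 + (a - O) = 7 + a - O)
Q(G) = -1 - G (Q(G) = 7 - 8 - G = -1 - G)
t(q) = 2*q/(63 + q) (t(q) = (2*q)/(63 + q) = 2*q/(63 + q))
(Q(131) - 11227)*(t(-155) - 25196) = ((-1 - 1*131) - 11227)*(2*(-155)/(63 - 155) - 25196) = ((-1 - 131) - 11227)*(2*(-155)/(-92) - 25196) = (-132 - 11227)*(2*(-155)*(-1/92) - 25196) = -11359*(155/46 - 25196) = -11359*(-1158861/46) = 13163502099/46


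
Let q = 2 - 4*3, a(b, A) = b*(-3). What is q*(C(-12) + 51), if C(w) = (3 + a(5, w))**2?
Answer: -1950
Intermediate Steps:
a(b, A) = -3*b
C(w) = 144 (C(w) = (3 - 3*5)**2 = (3 - 15)**2 = (-12)**2 = 144)
q = -10 (q = 2 - 12 = -10)
q*(C(-12) + 51) = -10*(144 + 51) = -10*195 = -1950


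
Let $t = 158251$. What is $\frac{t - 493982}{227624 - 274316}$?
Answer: $\frac{335731}{46692} \approx 7.1903$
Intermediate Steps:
$\frac{t - 493982}{227624 - 274316} = \frac{158251 - 493982}{227624 - 274316} = - \frac{335731}{-46692} = \left(-335731\right) \left(- \frac{1}{46692}\right) = \frac{335731}{46692}$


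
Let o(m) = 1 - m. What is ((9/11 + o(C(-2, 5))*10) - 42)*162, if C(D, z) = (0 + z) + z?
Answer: -233766/11 ≈ -21251.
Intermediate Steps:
C(D, z) = 2*z (C(D, z) = z + z = 2*z)
((9/11 + o(C(-2, 5))*10) - 42)*162 = ((9/11 + (1 - 2*5)*10) - 42)*162 = ((9*(1/11) + (1 - 1*10)*10) - 42)*162 = ((9/11 + (1 - 10)*10) - 42)*162 = ((9/11 - 9*10) - 42)*162 = ((9/11 - 90) - 42)*162 = (-981/11 - 42)*162 = -1443/11*162 = -233766/11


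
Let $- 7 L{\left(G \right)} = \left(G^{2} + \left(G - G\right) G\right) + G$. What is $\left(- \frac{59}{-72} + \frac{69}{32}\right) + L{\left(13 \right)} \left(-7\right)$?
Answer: $\frac{53273}{288} \approx 184.98$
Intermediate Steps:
$L{\left(G \right)} = - \frac{G}{7} - \frac{G^{2}}{7}$ ($L{\left(G \right)} = - \frac{\left(G^{2} + \left(G - G\right) G\right) + G}{7} = - \frac{\left(G^{2} + 0 G\right) + G}{7} = - \frac{\left(G^{2} + 0\right) + G}{7} = - \frac{G^{2} + G}{7} = - \frac{G + G^{2}}{7} = - \frac{G}{7} - \frac{G^{2}}{7}$)
$\left(- \frac{59}{-72} + \frac{69}{32}\right) + L{\left(13 \right)} \left(-7\right) = \left(- \frac{59}{-72} + \frac{69}{32}\right) + \left(- \frac{1}{7}\right) 13 \left(1 + 13\right) \left(-7\right) = \left(\left(-59\right) \left(- \frac{1}{72}\right) + 69 \cdot \frac{1}{32}\right) + \left(- \frac{1}{7}\right) 13 \cdot 14 \left(-7\right) = \left(\frac{59}{72} + \frac{69}{32}\right) - -182 = \frac{857}{288} + 182 = \frac{53273}{288}$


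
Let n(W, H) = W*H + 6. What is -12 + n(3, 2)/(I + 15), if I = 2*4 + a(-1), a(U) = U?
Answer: -126/11 ≈ -11.455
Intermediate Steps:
n(W, H) = 6 + H*W (n(W, H) = H*W + 6 = 6 + H*W)
I = 7 (I = 2*4 - 1 = 8 - 1 = 7)
-12 + n(3, 2)/(I + 15) = -12 + (6 + 2*3)/(7 + 15) = -12 + (6 + 6)/22 = -12 + (1/22)*12 = -12 + 6/11 = -126/11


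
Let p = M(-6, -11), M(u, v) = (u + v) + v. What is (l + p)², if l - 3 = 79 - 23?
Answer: 961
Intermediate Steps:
M(u, v) = u + 2*v
p = -28 (p = -6 + 2*(-11) = -6 - 22 = -28)
l = 59 (l = 3 + (79 - 23) = 3 + 56 = 59)
(l + p)² = (59 - 28)² = 31² = 961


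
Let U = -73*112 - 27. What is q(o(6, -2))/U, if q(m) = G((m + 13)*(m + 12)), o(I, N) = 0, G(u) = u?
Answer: -12/631 ≈ -0.019017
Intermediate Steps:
q(m) = (12 + m)*(13 + m) (q(m) = (m + 13)*(m + 12) = (13 + m)*(12 + m) = (12 + m)*(13 + m))
U = -8203 (U = -8176 - 27 = -8203)
q(o(6, -2))/U = (156 + 0**2 + 25*0)/(-8203) = (156 + 0 + 0)*(-1/8203) = 156*(-1/8203) = -12/631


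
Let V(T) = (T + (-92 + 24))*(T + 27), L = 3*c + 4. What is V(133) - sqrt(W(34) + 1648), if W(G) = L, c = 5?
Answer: 10400 - sqrt(1667) ≈ 10359.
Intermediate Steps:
L = 19 (L = 3*5 + 4 = 15 + 4 = 19)
V(T) = (-68 + T)*(27 + T) (V(T) = (T - 68)*(27 + T) = (-68 + T)*(27 + T))
W(G) = 19
V(133) - sqrt(W(34) + 1648) = (-1836 + 133**2 - 41*133) - sqrt(19 + 1648) = (-1836 + 17689 - 5453) - sqrt(1667) = 10400 - sqrt(1667)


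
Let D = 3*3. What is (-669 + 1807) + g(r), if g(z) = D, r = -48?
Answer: 1147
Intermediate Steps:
D = 9
g(z) = 9
(-669 + 1807) + g(r) = (-669 + 1807) + 9 = 1138 + 9 = 1147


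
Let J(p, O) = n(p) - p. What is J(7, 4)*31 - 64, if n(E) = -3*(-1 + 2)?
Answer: -374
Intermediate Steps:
n(E) = -3 (n(E) = -3*1 = -3)
J(p, O) = -3 - p
J(7, 4)*31 - 64 = (-3 - 1*7)*31 - 64 = (-3 - 7)*31 - 64 = -10*31 - 64 = -310 - 64 = -374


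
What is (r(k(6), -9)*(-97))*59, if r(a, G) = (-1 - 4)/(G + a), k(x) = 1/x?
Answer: -171690/53 ≈ -3239.4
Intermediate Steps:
r(a, G) = -5/(G + a)
(r(k(6), -9)*(-97))*59 = (-5/(-9 + 1/6)*(-97))*59 = (-5/(-9 + ⅙)*(-97))*59 = (-5/(-53/6)*(-97))*59 = (-5*(-6/53)*(-97))*59 = ((30/53)*(-97))*59 = -2910/53*59 = -171690/53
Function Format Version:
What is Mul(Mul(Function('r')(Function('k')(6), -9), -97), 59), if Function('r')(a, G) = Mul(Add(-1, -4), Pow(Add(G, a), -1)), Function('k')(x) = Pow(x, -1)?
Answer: Rational(-171690, 53) ≈ -3239.4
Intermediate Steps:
Function('r')(a, G) = Mul(-5, Pow(Add(G, a), -1))
Mul(Mul(Function('r')(Function('k')(6), -9), -97), 59) = Mul(Mul(Mul(-5, Pow(Add(-9, Pow(6, -1)), -1)), -97), 59) = Mul(Mul(Mul(-5, Pow(Add(-9, Rational(1, 6)), -1)), -97), 59) = Mul(Mul(Mul(-5, Pow(Rational(-53, 6), -1)), -97), 59) = Mul(Mul(Mul(-5, Rational(-6, 53)), -97), 59) = Mul(Mul(Rational(30, 53), -97), 59) = Mul(Rational(-2910, 53), 59) = Rational(-171690, 53)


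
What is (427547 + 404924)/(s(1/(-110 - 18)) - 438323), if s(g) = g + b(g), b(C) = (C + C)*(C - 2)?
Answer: -6819602432/3590741823 ≈ -1.8992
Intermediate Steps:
b(C) = 2*C*(-2 + C) (b(C) = (2*C)*(-2 + C) = 2*C*(-2 + C))
s(g) = g + 2*g*(-2 + g)
(427547 + 404924)/(s(1/(-110 - 18)) - 438323) = (427547 + 404924)/((-3 + 2/(-110 - 18))/(-110 - 18) - 438323) = 832471/((-3 + 2/(-128))/(-128) - 438323) = 832471/(-(-3 + 2*(-1/128))/128 - 438323) = 832471/(-(-3 - 1/64)/128 - 438323) = 832471/(-1/128*(-193/64) - 438323) = 832471/(193/8192 - 438323) = 832471/(-3590741823/8192) = 832471*(-8192/3590741823) = -6819602432/3590741823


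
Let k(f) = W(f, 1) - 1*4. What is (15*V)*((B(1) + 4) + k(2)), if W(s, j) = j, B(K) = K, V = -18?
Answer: -540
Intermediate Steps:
k(f) = -3 (k(f) = 1 - 1*4 = 1 - 4 = -3)
(15*V)*((B(1) + 4) + k(2)) = (15*(-18))*((1 + 4) - 3) = -270*(5 - 3) = -270*2 = -540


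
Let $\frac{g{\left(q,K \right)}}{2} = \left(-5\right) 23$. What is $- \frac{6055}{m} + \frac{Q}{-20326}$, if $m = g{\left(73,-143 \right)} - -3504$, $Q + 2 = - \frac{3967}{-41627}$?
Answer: $- \frac{1280734724618}{692541364037} \approx -1.8493$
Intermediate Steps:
$g{\left(q,K \right)} = -230$ ($g{\left(q,K \right)} = 2 \left(\left(-5\right) 23\right) = 2 \left(-115\right) = -230$)
$Q = - \frac{79287}{41627}$ ($Q = -2 - \frac{3967}{-41627} = -2 - - \frac{3967}{41627} = -2 + \frac{3967}{41627} = - \frac{79287}{41627} \approx -1.9047$)
$m = 3274$ ($m = -230 - -3504 = -230 + 3504 = 3274$)
$- \frac{6055}{m} + \frac{Q}{-20326} = - \frac{6055}{3274} - \frac{79287}{41627 \left(-20326\right)} = \left(-6055\right) \frac{1}{3274} - - \frac{79287}{846110402} = - \frac{6055}{3274} + \frac{79287}{846110402} = - \frac{1280734724618}{692541364037}$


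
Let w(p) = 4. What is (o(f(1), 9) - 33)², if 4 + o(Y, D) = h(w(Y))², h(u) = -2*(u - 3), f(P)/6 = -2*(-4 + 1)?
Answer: 1089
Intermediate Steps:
f(P) = 36 (f(P) = 6*(-2*(-4 + 1)) = 6*(-2*(-3)) = 6*6 = 36)
h(u) = 6 - 2*u (h(u) = -2*(-3 + u) = 6 - 2*u)
o(Y, D) = 0 (o(Y, D) = -4 + (6 - 2*4)² = -4 + (6 - 8)² = -4 + (-2)² = -4 + 4 = 0)
(o(f(1), 9) - 33)² = (0 - 33)² = (-33)² = 1089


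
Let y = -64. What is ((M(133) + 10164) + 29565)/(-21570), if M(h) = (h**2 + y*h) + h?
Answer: -49039/21570 ≈ -2.2735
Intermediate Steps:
M(h) = h**2 - 63*h (M(h) = (h**2 - 64*h) + h = h**2 - 63*h)
((M(133) + 10164) + 29565)/(-21570) = ((133*(-63 + 133) + 10164) + 29565)/(-21570) = ((133*70 + 10164) + 29565)*(-1/21570) = ((9310 + 10164) + 29565)*(-1/21570) = (19474 + 29565)*(-1/21570) = 49039*(-1/21570) = -49039/21570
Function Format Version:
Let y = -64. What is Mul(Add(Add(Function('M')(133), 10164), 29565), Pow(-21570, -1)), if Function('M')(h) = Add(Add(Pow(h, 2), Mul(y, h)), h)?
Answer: Rational(-49039, 21570) ≈ -2.2735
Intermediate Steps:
Function('M')(h) = Add(Pow(h, 2), Mul(-63, h)) (Function('M')(h) = Add(Add(Pow(h, 2), Mul(-64, h)), h) = Add(Pow(h, 2), Mul(-63, h)))
Mul(Add(Add(Function('M')(133), 10164), 29565), Pow(-21570, -1)) = Mul(Add(Add(Mul(133, Add(-63, 133)), 10164), 29565), Pow(-21570, -1)) = Mul(Add(Add(Mul(133, 70), 10164), 29565), Rational(-1, 21570)) = Mul(Add(Add(9310, 10164), 29565), Rational(-1, 21570)) = Mul(Add(19474, 29565), Rational(-1, 21570)) = Mul(49039, Rational(-1, 21570)) = Rational(-49039, 21570)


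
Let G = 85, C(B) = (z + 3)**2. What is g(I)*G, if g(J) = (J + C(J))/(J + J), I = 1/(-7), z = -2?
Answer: -255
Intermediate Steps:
I = -1/7 ≈ -0.14286
C(B) = 1 (C(B) = (-2 + 3)**2 = 1**2 = 1)
g(J) = (1 + J)/(2*J) (g(J) = (J + 1)/(J + J) = (1 + J)/((2*J)) = (1 + J)*(1/(2*J)) = (1 + J)/(2*J))
g(I)*G = ((1 - 1/7)/(2*(-1/7)))*85 = ((1/2)*(-7)*(6/7))*85 = -3*85 = -255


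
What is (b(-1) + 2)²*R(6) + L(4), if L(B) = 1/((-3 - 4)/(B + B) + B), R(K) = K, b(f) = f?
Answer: 158/25 ≈ 6.3200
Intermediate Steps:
L(B) = 1/(B - 7/(2*B)) (L(B) = 1/(-7*1/(2*B) + B) = 1/(-7/(2*B) + B) = 1/(B - 7/(2*B)))
(b(-1) + 2)²*R(6) + L(4) = (-1 + 2)²*6 + 2*4/(-7 + 2*4²) = 1²*6 + 2*4/(-7 + 2*16) = 1*6 + 2*4/(-7 + 32) = 6 + 2*4/25 = 6 + 2*4*(1/25) = 6 + 8/25 = 158/25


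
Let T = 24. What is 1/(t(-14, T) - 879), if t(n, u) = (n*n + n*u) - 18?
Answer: -1/1037 ≈ -0.00096432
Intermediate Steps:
t(n, u) = -18 + n² + n*u (t(n, u) = (n² + n*u) - 18 = -18 + n² + n*u)
1/(t(-14, T) - 879) = 1/((-18 + (-14)² - 14*24) - 879) = 1/((-18 + 196 - 336) - 879) = 1/(-158 - 879) = 1/(-1037) = -1/1037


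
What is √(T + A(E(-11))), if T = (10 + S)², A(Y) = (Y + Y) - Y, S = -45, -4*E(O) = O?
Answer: √4911/2 ≈ 35.039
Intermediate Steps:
E(O) = -O/4
A(Y) = Y (A(Y) = 2*Y - Y = Y)
T = 1225 (T = (10 - 45)² = (-35)² = 1225)
√(T + A(E(-11))) = √(1225 - ¼*(-11)) = √(1225 + 11/4) = √(4911/4) = √4911/2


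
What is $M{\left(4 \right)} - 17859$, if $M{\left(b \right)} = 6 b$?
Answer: $-17835$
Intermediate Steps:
$M{\left(4 \right)} - 17859 = 6 \cdot 4 - 17859 = 24 - 17859 = -17835$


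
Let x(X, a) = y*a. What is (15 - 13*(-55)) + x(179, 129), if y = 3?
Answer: 1117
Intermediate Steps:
x(X, a) = 3*a
(15 - 13*(-55)) + x(179, 129) = (15 - 13*(-55)) + 3*129 = (15 + 715) + 387 = 730 + 387 = 1117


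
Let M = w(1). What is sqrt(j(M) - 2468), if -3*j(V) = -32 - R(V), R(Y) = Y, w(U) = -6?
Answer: I*sqrt(22134)/3 ≈ 49.592*I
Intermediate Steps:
M = -6
j(V) = 32/3 + V/3 (j(V) = -(-32 - V)/3 = 32/3 + V/3)
sqrt(j(M) - 2468) = sqrt((32/3 + (1/3)*(-6)) - 2468) = sqrt((32/3 - 2) - 2468) = sqrt(26/3 - 2468) = sqrt(-7378/3) = I*sqrt(22134)/3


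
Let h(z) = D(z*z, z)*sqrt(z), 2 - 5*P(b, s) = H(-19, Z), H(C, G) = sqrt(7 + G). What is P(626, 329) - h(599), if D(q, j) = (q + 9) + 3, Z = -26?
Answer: 2/5 - 358813*sqrt(599) - I*sqrt(19)/5 ≈ -8.7818e+6 - 0.87178*I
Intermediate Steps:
P(b, s) = 2/5 - I*sqrt(19)/5 (P(b, s) = 2/5 - sqrt(7 - 26)/5 = 2/5 - I*sqrt(19)/5)
D(q, j) = 12 + q (D(q, j) = (9 + q) + 3 = 12 + q)
h(z) = sqrt(z)*(12 + z**2) (h(z) = (12 + z*z)*sqrt(z) = (12 + z**2)*sqrt(z) = sqrt(z)*(12 + z**2))
P(626, 329) - h(599) = (2/5 - I*sqrt(19)/5) - sqrt(599)*(12 + 599**2) = (2/5 - I*sqrt(19)/5) - sqrt(599)*(12 + 358801) = (2/5 - I*sqrt(19)/5) - sqrt(599)*358813 = (2/5 - I*sqrt(19)/5) - 358813*sqrt(599) = 2/5 - 358813*sqrt(599) - I*sqrt(19)/5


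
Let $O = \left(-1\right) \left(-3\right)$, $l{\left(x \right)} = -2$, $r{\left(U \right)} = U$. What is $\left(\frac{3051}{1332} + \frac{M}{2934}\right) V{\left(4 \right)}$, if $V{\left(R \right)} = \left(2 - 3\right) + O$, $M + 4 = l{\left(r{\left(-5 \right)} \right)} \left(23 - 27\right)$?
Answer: $\frac{497609}{108558} \approx 4.5838$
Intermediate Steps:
$O = 3$
$M = 4$ ($M = -4 - 2 \left(23 - 27\right) = -4 - -8 = -4 + 8 = 4$)
$V{\left(R \right)} = 2$ ($V{\left(R \right)} = \left(2 - 3\right) + 3 = -1 + 3 = 2$)
$\left(\frac{3051}{1332} + \frac{M}{2934}\right) V{\left(4 \right)} = \left(\frac{3051}{1332} + \frac{4}{2934}\right) 2 = \left(3051 \cdot \frac{1}{1332} + 4 \cdot \frac{1}{2934}\right) 2 = \left(\frac{339}{148} + \frac{2}{1467}\right) 2 = \frac{497609}{217116} \cdot 2 = \frac{497609}{108558}$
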